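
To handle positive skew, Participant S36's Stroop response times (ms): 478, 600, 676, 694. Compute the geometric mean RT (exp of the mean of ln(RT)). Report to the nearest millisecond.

606 ms

ln(RT): 6.1696, 6.3969, 6.5162, 6.5425
Mean ln(RT) = 25.6252/4 = 6.40630
Geometric mean = exp(6.40630) = 605.65 ms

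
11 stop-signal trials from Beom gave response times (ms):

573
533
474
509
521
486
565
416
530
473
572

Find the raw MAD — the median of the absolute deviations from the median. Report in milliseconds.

Sorted: 416, 473, 474, 486, 509, 521, 530, 533, 565, 572, 573 → median = 521
|x − 521|: 52, 12, 47, 12, 0, 35, 44, 105, 9, 48, 51
Sorted deviations: 0, 9, 12, 12, 35, 44, 47, 48, 51, 52, 105 → MAD = 44

44 ms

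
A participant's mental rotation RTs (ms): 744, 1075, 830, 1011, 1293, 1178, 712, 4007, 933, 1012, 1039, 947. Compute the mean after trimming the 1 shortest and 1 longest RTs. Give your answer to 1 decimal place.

1006.2 ms

Sorted: 712, 744, 830, 933, 947, 1011, 1012, 1039, 1075, 1178, 1293, 4007
Drop lowest 1 (712) and highest 1 (4007)
Remaining (n=10): Σ = 10062, mean = 10062/10 = 1006.200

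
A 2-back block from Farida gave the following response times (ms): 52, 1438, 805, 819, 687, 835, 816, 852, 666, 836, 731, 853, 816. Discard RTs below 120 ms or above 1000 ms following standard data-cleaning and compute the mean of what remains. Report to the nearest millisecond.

792 ms

Excluded: 52, 1438
Retained (n=11): Σ = 8716
Mean = 8716/11 = 792.3636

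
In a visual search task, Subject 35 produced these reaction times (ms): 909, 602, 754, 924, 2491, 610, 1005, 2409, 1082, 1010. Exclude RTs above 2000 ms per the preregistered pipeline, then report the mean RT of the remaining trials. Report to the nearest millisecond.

Excluded: 2409, 2491
Retained (n=8): Σ = 6896
Mean = 6896/8 = 862.0000

862 ms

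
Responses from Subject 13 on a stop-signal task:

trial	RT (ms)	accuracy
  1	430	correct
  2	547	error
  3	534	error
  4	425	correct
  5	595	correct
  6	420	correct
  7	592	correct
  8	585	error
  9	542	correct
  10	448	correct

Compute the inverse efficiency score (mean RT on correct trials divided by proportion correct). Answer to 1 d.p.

Correct trials (n=7): 430, 425, 595, 420, 592, 542, 448
Mean correct RT = 3452/7 = 493.1429 ms
Proportion correct = 7/10
IES = 493.1429 / (7/10) = 704.490 ms

704.5 ms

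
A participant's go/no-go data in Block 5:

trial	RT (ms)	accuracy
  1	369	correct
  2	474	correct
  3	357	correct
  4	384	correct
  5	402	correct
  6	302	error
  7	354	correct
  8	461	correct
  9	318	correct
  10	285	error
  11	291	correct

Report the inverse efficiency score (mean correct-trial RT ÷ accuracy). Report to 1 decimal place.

Correct trials (n=9): 369, 474, 357, 384, 402, 354, 461, 318, 291
Mean correct RT = 3410/9 = 378.8889 ms
Proportion correct = 9/11
IES = 378.8889 / (9/11) = 463.086 ms

463.1 ms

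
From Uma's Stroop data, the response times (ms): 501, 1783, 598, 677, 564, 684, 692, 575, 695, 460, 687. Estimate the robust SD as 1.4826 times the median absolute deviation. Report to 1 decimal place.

117.1 ms

Sorted: 460, 501, 564, 575, 598, 677, 684, 687, 692, 695, 1783 → median = 677
|x − 677| sorted: 0, 7, 10, 15, 18, 79, 102, 113, 176, 217, 1106 → MAD = 79
Robust SD ≈ 1.4826 × 79 = 117.125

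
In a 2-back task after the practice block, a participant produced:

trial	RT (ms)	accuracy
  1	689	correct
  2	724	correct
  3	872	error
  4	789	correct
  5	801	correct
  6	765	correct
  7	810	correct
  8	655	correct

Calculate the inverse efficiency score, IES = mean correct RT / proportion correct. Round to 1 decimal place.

Correct trials (n=7): 689, 724, 789, 801, 765, 810, 655
Mean correct RT = 5233/7 = 747.5714 ms
Proportion correct = 7/8
IES = 747.5714 / (7/8) = 854.367 ms

854.4 ms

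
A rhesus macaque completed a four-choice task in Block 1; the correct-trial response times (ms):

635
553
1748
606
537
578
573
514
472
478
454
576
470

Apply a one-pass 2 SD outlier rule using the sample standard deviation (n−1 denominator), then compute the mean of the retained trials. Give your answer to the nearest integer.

n = 13, ΣRT = 8194, M = 630.308
Σ(x−M)² = 1392070.77; s = √(1392070.77/12) = 340.596
Cutoffs: 630.308 ± 2·340.596 → [-50.9, 1311.5]
Outside: 1748 → excluded.
Retained (n=12): Σ = 6446, mean = 6446/12 = 537.167

537 ms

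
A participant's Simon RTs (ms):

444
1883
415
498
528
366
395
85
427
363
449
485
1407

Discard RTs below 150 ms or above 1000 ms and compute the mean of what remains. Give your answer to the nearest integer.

437 ms

Excluded: 85, 1407, 1883
Retained (n=10): Σ = 4370
Mean = 4370/10 = 437.0000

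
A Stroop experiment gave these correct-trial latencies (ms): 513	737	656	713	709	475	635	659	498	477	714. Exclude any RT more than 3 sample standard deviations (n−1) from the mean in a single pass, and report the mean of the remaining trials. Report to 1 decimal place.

616.9 ms

n = 11, ΣRT = 6786, M = 616.909
Σ(x−M)² = 109838.91; s = √(109838.91/10) = 104.804
Cutoffs: 616.909 ± 3·104.804 → [302.5, 931.3]
No RTs fall outside the cutoffs; all 11 retained. Mean = 6786/11 = 616.909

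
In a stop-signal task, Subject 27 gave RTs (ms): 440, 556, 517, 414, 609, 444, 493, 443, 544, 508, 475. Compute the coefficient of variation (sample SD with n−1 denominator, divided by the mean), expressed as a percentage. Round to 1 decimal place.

n = 11, Σ = 5443, M = 494.8182
Σ(x−M)² = 35065.636; s = √(35065.636/10) = 59.2162
CV = 59.2162 / 494.8182 = 0.11967 = 11.967%

12.0%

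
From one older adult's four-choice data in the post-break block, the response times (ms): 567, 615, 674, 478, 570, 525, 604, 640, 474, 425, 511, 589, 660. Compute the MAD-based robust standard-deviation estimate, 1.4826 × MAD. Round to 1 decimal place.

87.5 ms

Sorted: 425, 474, 478, 511, 525, 567, 570, 589, 604, 615, 640, 660, 674 → median = 570
|x − 570| sorted: 0, 3, 19, 34, 45, 45, 59, 70, 90, 92, 96, 104, 145 → MAD = 59
Robust SD ≈ 1.4826 × 59 = 87.473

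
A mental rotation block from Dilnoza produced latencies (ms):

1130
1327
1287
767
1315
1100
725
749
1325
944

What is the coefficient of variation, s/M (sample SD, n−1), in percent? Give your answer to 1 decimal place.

23.6%

n = 10, Σ = 10669, M = 1066.9000
Σ(x−M)² = 572342.900; s = √(572342.900/9) = 252.1778
CV = 252.1778 / 1066.9000 = 0.23637 = 23.637%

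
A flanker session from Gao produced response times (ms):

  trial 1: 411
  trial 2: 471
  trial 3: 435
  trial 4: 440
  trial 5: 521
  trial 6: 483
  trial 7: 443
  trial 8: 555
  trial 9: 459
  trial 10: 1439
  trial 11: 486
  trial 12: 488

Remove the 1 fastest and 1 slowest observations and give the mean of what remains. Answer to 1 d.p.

478.1 ms

Sorted: 411, 435, 440, 443, 459, 471, 483, 486, 488, 521, 555, 1439
Drop lowest 1 (411) and highest 1 (1439)
Remaining (n=10): Σ = 4781, mean = 4781/10 = 478.100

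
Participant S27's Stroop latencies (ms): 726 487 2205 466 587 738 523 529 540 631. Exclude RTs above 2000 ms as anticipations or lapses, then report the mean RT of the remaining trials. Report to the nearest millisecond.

Excluded: 2205
Retained (n=9): Σ = 5227
Mean = 5227/9 = 580.7778

581 ms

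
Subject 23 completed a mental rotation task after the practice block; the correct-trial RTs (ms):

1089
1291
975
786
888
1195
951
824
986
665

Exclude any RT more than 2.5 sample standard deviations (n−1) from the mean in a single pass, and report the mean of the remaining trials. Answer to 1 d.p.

n = 10, ΣRT = 9650, M = 965.000
Σ(x−M)² = 323140.00; s = √(323140.00/9) = 189.485
Cutoffs: 965.000 ± 2.5·189.485 → [491.3, 1438.7]
No RTs fall outside the cutoffs; all 10 retained. Mean = 9650/10 = 965.000

965.0 ms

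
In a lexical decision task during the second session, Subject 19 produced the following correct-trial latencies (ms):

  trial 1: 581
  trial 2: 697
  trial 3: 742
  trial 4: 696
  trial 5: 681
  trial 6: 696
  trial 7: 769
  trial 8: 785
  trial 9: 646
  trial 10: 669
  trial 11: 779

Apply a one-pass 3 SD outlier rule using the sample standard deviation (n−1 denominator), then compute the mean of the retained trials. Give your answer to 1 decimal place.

n = 11, ΣRT = 7741, M = 703.727
Σ(x−M)² = 38278.18; s = √(38278.18/10) = 61.869
Cutoffs: 703.727 ± 3·61.869 → [518.1, 889.3]
No RTs fall outside the cutoffs; all 11 retained. Mean = 7741/11 = 703.727

703.7 ms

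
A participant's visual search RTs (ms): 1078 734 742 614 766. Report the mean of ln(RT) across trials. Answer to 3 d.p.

ln(RT): 6.9829, 6.5985, 6.6093, 6.4200, 6.6412
Σ ln(RT) = 33.2519
Mean = 33.2519/5 = 6.65038

6.650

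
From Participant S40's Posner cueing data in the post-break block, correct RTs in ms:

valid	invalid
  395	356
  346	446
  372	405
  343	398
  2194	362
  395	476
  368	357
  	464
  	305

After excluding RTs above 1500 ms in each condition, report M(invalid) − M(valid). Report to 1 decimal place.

26.7 ms

valid: exclude 2194
M(valid) = 2219/6 = 369.833
M(invalid) = 3569/9 = 396.556
Difference = 396.556 − 369.833 = 26.722 ms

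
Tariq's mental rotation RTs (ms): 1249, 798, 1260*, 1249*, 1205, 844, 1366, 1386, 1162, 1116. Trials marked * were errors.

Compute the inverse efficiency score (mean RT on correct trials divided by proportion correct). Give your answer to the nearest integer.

1426 ms

Correct trials (n=8): 1249, 798, 1205, 844, 1366, 1386, 1162, 1116
Mean correct RT = 9126/8 = 1140.7500 ms
Proportion correct = 8/10
IES = 1140.7500 / (8/10) = 1425.938 ms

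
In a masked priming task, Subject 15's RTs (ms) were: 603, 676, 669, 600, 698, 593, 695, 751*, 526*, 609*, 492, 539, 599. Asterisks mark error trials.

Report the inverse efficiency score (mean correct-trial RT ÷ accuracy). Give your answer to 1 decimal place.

801.3 ms

Correct trials (n=10): 603, 676, 669, 600, 698, 593, 695, 492, 539, 599
Mean correct RT = 6164/10 = 616.4000 ms
Proportion correct = 10/13
IES = 616.4000 / (10/13) = 801.320 ms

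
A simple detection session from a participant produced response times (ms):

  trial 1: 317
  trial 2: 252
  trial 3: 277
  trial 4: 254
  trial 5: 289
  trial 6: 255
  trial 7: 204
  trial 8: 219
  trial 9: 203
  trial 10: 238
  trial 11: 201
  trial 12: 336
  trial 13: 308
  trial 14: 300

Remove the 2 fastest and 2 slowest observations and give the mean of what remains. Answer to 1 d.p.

259.6 ms

Sorted: 201, 203, 204, 219, 238, 252, 254, 255, 277, 289, 300, 308, 317, 336
Drop lowest 2 (201, 203) and highest 2 (317, 336)
Remaining (n=10): Σ = 2596, mean = 2596/10 = 259.600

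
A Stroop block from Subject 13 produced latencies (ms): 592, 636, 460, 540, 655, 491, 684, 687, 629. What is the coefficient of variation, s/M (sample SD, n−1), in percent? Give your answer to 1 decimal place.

n = 9, Σ = 5374, M = 597.1111
Σ(x−M)² = 54856.889; s = √(54856.889/8) = 82.8077
CV = 82.8077 / 597.1111 = 0.13868 = 13.868%

13.9%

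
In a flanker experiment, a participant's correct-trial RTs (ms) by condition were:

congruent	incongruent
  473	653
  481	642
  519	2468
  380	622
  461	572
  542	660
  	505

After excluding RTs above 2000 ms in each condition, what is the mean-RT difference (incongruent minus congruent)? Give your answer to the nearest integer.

133 ms

incongruent: exclude 2468
M(congruent) = 2856/6 = 476.000
M(incongruent) = 3654/6 = 609.000
Difference = 609.000 − 476.000 = 133.000 ms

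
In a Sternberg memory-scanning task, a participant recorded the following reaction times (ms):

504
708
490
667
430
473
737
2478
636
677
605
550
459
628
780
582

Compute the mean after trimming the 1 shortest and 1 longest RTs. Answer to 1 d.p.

606.9 ms

Sorted: 430, 459, 473, 490, 504, 550, 582, 605, 628, 636, 667, 677, 708, 737, 780, 2478
Drop lowest 1 (430) and highest 1 (2478)
Remaining (n=14): Σ = 8496, mean = 8496/14 = 606.857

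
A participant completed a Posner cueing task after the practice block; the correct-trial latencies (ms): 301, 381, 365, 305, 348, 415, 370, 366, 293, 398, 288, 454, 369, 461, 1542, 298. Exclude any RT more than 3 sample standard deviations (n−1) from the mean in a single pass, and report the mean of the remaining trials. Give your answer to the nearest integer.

n = 16, ΣRT = 6954, M = 434.625
Σ(x−M)² = 1352377.75; s = √(1352377.75/15) = 300.264
Cutoffs: 434.625 ± 3·300.264 → [-466.2, 1335.4]
Outside: 1542 → excluded.
Retained (n=15): Σ = 5412, mean = 5412/15 = 360.800

361 ms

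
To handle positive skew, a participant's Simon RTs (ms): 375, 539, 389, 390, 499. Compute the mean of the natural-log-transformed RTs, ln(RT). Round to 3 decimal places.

ln(RT): 5.9269, 6.2897, 5.9636, 5.9661, 6.2126
Σ ln(RT) = 30.3590
Mean = 30.3590/5 = 6.07179

6.072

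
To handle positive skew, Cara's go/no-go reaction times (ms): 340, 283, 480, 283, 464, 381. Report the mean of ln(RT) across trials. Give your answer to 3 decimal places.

5.896

ln(RT): 5.8289, 5.6454, 6.1738, 5.6454, 6.1399, 5.9428
Σ ln(RT) = 35.3763
Mean = 35.3763/6 = 5.89605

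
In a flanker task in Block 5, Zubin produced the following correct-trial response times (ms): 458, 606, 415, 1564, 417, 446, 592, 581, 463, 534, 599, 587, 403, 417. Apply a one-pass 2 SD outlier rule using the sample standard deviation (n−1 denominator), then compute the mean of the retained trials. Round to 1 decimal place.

501.4 ms

n = 14, ΣRT = 8082, M = 577.286
Σ(x−M)² = 1129720.86; s = √(1129720.86/13) = 294.791
Cutoffs: 577.286 ± 2·294.791 → [-12.3, 1166.9]
Outside: 1564 → excluded.
Retained (n=13): Σ = 6518, mean = 6518/13 = 501.385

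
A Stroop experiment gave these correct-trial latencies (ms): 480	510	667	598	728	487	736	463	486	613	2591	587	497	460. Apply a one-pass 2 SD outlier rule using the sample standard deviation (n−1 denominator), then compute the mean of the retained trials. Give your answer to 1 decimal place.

n = 14, ΣRT = 9903, M = 707.357
Σ(x−M)² = 3939677.21; s = √(3939677.21/13) = 550.502
Cutoffs: 707.357 ± 2·550.502 → [-393.6, 1808.4]
Outside: 2591 → excluded.
Retained (n=13): Σ = 7312, mean = 7312/13 = 562.462

562.5 ms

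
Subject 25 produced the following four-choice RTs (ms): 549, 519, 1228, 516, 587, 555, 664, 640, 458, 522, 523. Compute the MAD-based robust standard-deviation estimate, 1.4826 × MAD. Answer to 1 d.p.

48.9 ms

Sorted: 458, 516, 519, 522, 523, 549, 555, 587, 640, 664, 1228 → median = 549
|x − 549| sorted: 0, 6, 26, 27, 30, 33, 38, 91, 91, 115, 679 → MAD = 33
Robust SD ≈ 1.4826 × 33 = 48.926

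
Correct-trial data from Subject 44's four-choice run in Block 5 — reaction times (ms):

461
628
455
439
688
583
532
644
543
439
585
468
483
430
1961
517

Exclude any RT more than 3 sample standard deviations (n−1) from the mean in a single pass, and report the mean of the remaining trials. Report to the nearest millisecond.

526 ms

n = 16, ΣRT = 9856, M = 616.000
Σ(x−M)² = 2026166.00; s = √(2026166.00/15) = 367.529
Cutoffs: 616.000 ± 3·367.529 → [-486.6, 1718.6]
Outside: 1961 → excluded.
Retained (n=15): Σ = 7895, mean = 7895/15 = 526.333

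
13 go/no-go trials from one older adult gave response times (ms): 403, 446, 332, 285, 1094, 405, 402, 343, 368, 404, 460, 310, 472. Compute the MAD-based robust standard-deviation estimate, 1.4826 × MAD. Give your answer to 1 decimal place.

84.5 ms

Sorted: 285, 310, 332, 343, 368, 402, 403, 404, 405, 446, 460, 472, 1094 → median = 403
|x − 403| sorted: 0, 1, 1, 2, 35, 43, 57, 60, 69, 71, 93, 118, 691 → MAD = 57
Robust SD ≈ 1.4826 × 57 = 84.508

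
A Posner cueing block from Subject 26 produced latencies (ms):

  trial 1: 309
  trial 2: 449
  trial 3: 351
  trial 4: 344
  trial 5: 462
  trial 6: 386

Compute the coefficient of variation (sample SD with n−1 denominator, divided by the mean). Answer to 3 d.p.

n = 6, Σ = 2301, M = 383.5000
Σ(x−M)² = 18625.500; s = √(18625.500/5) = 61.0336
CV = 61.0336 / 383.5000 = 0.15915

0.159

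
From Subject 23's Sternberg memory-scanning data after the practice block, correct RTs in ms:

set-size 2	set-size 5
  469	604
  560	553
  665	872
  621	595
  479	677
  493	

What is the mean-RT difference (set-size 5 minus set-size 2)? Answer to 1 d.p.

M(set-size 2) = 3287/6 = 547.833
M(set-size 5) = 3301/5 = 660.200
Difference = 660.200 − 547.833 = 112.367 ms

112.4 ms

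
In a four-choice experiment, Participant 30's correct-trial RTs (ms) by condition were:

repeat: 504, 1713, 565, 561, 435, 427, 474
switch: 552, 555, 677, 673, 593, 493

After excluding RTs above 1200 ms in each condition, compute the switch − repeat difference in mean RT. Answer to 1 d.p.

repeat: exclude 1713
M(repeat) = 2966/6 = 494.333
M(switch) = 3543/6 = 590.500
Difference = 590.500 − 494.333 = 96.167 ms

96.2 ms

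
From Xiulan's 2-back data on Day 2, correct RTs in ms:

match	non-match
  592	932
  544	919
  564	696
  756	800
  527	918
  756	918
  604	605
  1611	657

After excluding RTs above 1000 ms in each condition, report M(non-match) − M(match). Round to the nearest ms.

185 ms

match: exclude 1611
M(match) = 4343/7 = 620.429
M(non-match) = 6445/8 = 805.625
Difference = 805.625 − 620.429 = 185.196 ms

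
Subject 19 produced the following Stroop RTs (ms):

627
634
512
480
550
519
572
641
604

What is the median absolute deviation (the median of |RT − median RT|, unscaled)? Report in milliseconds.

Sorted: 480, 512, 519, 550, 572, 604, 627, 634, 641 → median = 572
|x − 572|: 55, 62, 60, 92, 22, 53, 0, 69, 32
Sorted deviations: 0, 22, 32, 53, 55, 60, 62, 69, 92 → MAD = 55

55 ms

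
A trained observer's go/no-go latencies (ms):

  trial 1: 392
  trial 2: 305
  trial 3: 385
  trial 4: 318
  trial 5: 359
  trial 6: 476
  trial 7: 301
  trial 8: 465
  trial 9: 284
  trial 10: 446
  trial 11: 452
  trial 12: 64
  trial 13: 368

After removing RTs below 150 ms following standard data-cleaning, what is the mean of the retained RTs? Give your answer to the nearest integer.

379 ms

Excluded: 64
Retained (n=12): Σ = 4551
Mean = 4551/12 = 379.2500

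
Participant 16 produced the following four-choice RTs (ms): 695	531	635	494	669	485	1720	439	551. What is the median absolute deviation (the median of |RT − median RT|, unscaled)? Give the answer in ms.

Sorted: 439, 485, 494, 531, 551, 635, 669, 695, 1720 → median = 551
|x − 551|: 144, 20, 84, 57, 118, 66, 1169, 112, 0
Sorted deviations: 0, 20, 57, 66, 84, 112, 118, 144, 1169 → MAD = 84

84 ms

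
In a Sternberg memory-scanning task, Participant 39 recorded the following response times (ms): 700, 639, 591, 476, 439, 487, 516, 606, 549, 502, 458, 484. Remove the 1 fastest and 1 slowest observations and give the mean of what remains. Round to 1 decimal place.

530.8 ms

Sorted: 439, 458, 476, 484, 487, 502, 516, 549, 591, 606, 639, 700
Drop lowest 1 (439) and highest 1 (700)
Remaining (n=10): Σ = 5308, mean = 5308/10 = 530.800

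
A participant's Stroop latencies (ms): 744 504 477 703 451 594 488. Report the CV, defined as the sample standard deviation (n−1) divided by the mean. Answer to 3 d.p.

0.207

n = 7, Σ = 3961, M = 565.8571
Σ(x−M)² = 82310.857; s = √(82310.857/6) = 117.1259
CV = 117.1259 / 565.8571 = 0.20699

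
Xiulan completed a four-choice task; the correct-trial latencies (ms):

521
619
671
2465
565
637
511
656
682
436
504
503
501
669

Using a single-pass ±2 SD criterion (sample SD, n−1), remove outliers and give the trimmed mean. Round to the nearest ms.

n = 14, ΣRT = 9940, M = 710.000
Σ(x−M)² = 3400926.00; s = √(3400926.00/13) = 511.478
Cutoffs: 710.000 ± 2·511.478 → [-313.0, 1733.0]
Outside: 2465 → excluded.
Retained (n=13): Σ = 7475, mean = 7475/13 = 575.000

575 ms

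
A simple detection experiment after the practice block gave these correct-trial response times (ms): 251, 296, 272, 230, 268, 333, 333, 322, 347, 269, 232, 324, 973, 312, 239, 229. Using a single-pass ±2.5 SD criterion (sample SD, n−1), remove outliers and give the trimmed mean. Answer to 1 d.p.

n = 16, ΣRT = 5230, M = 326.875
Σ(x−M)² = 470435.75; s = √(470435.75/15) = 177.094
Cutoffs: 326.875 ± 2.5·177.094 → [-115.9, 769.6]
Outside: 973 → excluded.
Retained (n=15): Σ = 4257, mean = 4257/15 = 283.800

283.8 ms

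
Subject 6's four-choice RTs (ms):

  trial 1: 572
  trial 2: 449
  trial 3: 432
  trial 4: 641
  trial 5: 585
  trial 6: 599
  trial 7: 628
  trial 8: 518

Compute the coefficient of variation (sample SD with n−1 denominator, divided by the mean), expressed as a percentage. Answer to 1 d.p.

14.3%

n = 8, Σ = 4424, M = 553.0000
Σ(x−M)² = 43552.000; s = √(43552.000/7) = 78.8778
CV = 78.8778 / 553.0000 = 0.14264 = 14.264%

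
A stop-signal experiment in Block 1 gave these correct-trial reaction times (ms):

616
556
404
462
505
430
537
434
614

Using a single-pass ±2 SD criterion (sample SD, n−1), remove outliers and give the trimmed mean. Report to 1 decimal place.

n = 9, ΣRT = 4558, M = 506.444
Σ(x−M)² = 50524.22; s = √(50524.22/8) = 79.470
Cutoffs: 506.444 ± 2·79.470 → [347.5, 665.4]
No RTs fall outside the cutoffs; all 9 retained. Mean = 4558/9 = 506.444

506.4 ms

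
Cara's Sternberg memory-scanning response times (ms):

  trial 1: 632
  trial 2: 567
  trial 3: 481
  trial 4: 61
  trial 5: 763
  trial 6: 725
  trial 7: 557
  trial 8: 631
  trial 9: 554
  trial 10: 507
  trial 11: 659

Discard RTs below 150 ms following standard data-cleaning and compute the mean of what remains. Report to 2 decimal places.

Excluded: 61
Retained (n=10): Σ = 6076
Mean = 6076/10 = 607.6000

607.60 ms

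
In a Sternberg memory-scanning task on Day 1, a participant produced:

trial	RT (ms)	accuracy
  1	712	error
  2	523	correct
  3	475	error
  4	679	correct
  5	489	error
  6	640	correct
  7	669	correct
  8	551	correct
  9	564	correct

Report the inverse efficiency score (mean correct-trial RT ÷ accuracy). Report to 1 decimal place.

906.5 ms

Correct trials (n=6): 523, 679, 640, 669, 551, 564
Mean correct RT = 3626/6 = 604.3333 ms
Proportion correct = 6/9
IES = 604.3333 / (6/9) = 906.500 ms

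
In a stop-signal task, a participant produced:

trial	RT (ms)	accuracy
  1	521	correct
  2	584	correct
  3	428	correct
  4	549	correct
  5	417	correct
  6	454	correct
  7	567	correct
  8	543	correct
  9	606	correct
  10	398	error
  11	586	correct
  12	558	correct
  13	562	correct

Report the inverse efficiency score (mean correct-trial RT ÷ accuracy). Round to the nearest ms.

576 ms

Correct trials (n=12): 521, 584, 428, 549, 417, 454, 567, 543, 606, 586, 558, 562
Mean correct RT = 6375/12 = 531.2500 ms
Proportion correct = 12/13
IES = 531.2500 / (12/13) = 575.521 ms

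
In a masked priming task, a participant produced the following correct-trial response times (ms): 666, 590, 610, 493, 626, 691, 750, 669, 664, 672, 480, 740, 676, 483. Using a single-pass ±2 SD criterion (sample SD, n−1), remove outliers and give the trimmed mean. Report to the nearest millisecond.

n = 14, ΣRT = 8810, M = 629.286
Σ(x−M)² = 102960.86; s = √(102960.86/13) = 88.995
Cutoffs: 629.286 ± 2·88.995 → [451.3, 807.3]
No RTs fall outside the cutoffs; all 14 retained. Mean = 8810/14 = 629.286

629 ms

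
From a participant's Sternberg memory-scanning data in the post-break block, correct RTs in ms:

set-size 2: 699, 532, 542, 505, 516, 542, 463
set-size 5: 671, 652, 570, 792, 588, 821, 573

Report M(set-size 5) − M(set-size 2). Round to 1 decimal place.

M(set-size 2) = 3799/7 = 542.714
M(set-size 5) = 4667/7 = 666.714
Difference = 666.714 − 542.714 = 124.000 ms

124.0 ms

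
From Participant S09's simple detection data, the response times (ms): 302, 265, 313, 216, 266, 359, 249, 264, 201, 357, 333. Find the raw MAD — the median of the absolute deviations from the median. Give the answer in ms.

Sorted: 201, 216, 249, 264, 265, 266, 302, 313, 333, 357, 359 → median = 266
|x − 266|: 36, 1, 47, 50, 0, 93, 17, 2, 65, 91, 67
Sorted deviations: 0, 1, 2, 17, 36, 47, 50, 65, 67, 91, 93 → MAD = 47

47 ms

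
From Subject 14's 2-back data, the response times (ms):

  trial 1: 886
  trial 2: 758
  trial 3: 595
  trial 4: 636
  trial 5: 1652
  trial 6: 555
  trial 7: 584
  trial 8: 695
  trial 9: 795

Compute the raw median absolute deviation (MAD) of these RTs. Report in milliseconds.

100 ms

Sorted: 555, 584, 595, 636, 695, 758, 795, 886, 1652 → median = 695
|x − 695|: 191, 63, 100, 59, 957, 140, 111, 0, 100
Sorted deviations: 0, 59, 63, 100, 100, 111, 140, 191, 957 → MAD = 100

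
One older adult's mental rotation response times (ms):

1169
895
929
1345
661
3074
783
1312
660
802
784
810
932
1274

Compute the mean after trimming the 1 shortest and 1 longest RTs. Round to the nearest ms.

975 ms

Sorted: 660, 661, 783, 784, 802, 810, 895, 929, 932, 1169, 1274, 1312, 1345, 3074
Drop lowest 1 (660) and highest 1 (3074)
Remaining (n=12): Σ = 11696, mean = 11696/12 = 974.667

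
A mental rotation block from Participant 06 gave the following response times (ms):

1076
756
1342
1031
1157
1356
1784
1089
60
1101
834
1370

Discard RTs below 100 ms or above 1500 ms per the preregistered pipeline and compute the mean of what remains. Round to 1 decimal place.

Excluded: 60, 1784
Retained (n=10): Σ = 11112
Mean = 11112/10 = 1111.2000

1111.2 ms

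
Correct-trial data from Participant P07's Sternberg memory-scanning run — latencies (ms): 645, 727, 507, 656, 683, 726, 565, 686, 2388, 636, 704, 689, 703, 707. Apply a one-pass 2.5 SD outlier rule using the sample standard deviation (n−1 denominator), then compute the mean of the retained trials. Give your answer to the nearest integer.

664 ms

n = 14, ΣRT = 11022, M = 787.286
Σ(x−M)² = 2809296.86; s = √(2809296.86/13) = 464.865
Cutoffs: 787.286 ± 2.5·464.865 → [-374.9, 1949.4]
Outside: 2388 → excluded.
Retained (n=13): Σ = 8634, mean = 8634/13 = 664.154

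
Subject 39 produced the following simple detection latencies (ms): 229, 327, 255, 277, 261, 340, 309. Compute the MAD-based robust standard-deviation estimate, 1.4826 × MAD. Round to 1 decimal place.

Sorted: 229, 255, 261, 277, 309, 327, 340 → median = 277
|x − 277| sorted: 0, 16, 22, 32, 48, 50, 63 → MAD = 32
Robust SD ≈ 1.4826 × 32 = 47.443

47.4 ms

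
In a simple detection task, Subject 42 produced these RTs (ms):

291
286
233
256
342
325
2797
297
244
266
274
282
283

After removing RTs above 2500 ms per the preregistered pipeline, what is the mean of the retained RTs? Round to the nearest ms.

Excluded: 2797
Retained (n=12): Σ = 3379
Mean = 3379/12 = 281.5833

282 ms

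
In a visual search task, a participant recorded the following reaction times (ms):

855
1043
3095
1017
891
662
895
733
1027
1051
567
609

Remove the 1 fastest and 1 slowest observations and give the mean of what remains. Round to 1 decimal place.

878.3 ms

Sorted: 567, 609, 662, 733, 855, 891, 895, 1017, 1027, 1043, 1051, 3095
Drop lowest 1 (567) and highest 1 (3095)
Remaining (n=10): Σ = 8783, mean = 8783/10 = 878.300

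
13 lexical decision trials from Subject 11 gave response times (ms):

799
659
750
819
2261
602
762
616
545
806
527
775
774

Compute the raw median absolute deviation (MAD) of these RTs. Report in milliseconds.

Sorted: 527, 545, 602, 616, 659, 750, 762, 774, 775, 799, 806, 819, 2261 → median = 762
|x − 762|: 37, 103, 12, 57, 1499, 160, 0, 146, 217, 44, 235, 13, 12
Sorted deviations: 0, 12, 12, 13, 37, 44, 57, 103, 146, 160, 217, 235, 1499 → MAD = 57

57 ms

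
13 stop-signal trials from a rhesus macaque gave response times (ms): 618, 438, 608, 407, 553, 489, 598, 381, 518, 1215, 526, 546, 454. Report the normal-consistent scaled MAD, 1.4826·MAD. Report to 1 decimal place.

Sorted: 381, 407, 438, 454, 489, 518, 526, 546, 553, 598, 608, 618, 1215 → median = 526
|x − 526| sorted: 0, 8, 20, 27, 37, 72, 72, 82, 88, 92, 119, 145, 689 → MAD = 72
Robust SD ≈ 1.4826 × 72 = 106.747

106.7 ms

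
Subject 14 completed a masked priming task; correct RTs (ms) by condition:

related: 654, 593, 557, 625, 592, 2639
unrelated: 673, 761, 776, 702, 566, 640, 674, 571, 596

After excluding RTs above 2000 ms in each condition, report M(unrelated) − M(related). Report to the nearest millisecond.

related: exclude 2639
M(related) = 3021/5 = 604.200
M(unrelated) = 5959/9 = 662.111
Difference = 662.111 − 604.200 = 57.911 ms

58 ms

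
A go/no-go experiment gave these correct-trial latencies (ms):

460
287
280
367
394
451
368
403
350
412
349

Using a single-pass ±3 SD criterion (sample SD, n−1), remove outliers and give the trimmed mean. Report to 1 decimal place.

374.6 ms

n = 11, ΣRT = 4121, M = 374.636
Σ(x−M)² = 33696.55; s = √(33696.55/10) = 58.049
Cutoffs: 374.636 ± 3·58.049 → [200.5, 548.8]
No RTs fall outside the cutoffs; all 11 retained. Mean = 4121/11 = 374.636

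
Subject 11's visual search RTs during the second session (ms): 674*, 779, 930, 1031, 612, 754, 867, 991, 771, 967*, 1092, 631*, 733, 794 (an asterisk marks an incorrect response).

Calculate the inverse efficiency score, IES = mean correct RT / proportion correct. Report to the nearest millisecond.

1082 ms

Correct trials (n=11): 779, 930, 1031, 612, 754, 867, 991, 771, 1092, 733, 794
Mean correct RT = 9354/11 = 850.3636 ms
Proportion correct = 11/14
IES = 850.3636 / (11/14) = 1082.281 ms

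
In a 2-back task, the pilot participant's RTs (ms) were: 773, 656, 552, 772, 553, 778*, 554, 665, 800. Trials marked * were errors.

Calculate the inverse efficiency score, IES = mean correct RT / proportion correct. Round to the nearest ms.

Correct trials (n=8): 773, 656, 552, 772, 553, 554, 665, 800
Mean correct RT = 5325/8 = 665.6250 ms
Proportion correct = 8/9
IES = 665.6250 / (8/9) = 748.828 ms

749 ms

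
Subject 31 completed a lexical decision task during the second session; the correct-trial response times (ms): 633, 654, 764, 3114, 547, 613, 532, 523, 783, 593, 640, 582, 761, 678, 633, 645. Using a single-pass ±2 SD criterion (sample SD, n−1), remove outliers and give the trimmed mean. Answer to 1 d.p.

n = 16, ΣRT = 12695, M = 793.438
Σ(x−M)² = 5836519.94; s = √(5836519.94/15) = 623.780
Cutoffs: 793.438 ± 2·623.780 → [-454.1, 2041.0]
Outside: 3114 → excluded.
Retained (n=15): Σ = 9581, mean = 9581/15 = 638.733

638.7 ms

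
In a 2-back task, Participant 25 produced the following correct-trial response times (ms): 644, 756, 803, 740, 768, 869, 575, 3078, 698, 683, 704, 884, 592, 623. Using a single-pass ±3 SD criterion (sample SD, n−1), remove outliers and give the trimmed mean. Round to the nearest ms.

718 ms

n = 14, ΣRT = 12417, M = 886.929
Σ(x−M)² = 5284740.93; s = √(5284740.93/13) = 637.588
Cutoffs: 886.929 ± 3·637.588 → [-1025.8, 2799.7]
Outside: 3078 → excluded.
Retained (n=13): Σ = 9339, mean = 9339/13 = 718.385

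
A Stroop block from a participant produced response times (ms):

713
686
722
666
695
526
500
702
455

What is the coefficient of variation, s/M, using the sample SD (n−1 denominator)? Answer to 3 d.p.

0.166

n = 9, Σ = 5665, M = 629.4444
Σ(x−M)² = 87532.222; s = √(87532.222/8) = 104.6018
CV = 104.6018 / 629.4444 = 0.16618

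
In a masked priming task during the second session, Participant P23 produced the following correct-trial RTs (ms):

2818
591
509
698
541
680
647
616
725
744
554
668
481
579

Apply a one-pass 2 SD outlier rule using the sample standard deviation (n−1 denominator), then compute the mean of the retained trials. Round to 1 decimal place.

617.9 ms

n = 14, ΣRT = 10851, M = 775.071
Σ(x−M)² = 4578438.93; s = √(4578438.93/13) = 593.454
Cutoffs: 775.071 ± 2·593.454 → [-411.8, 1962.0]
Outside: 2818 → excluded.
Retained (n=13): Σ = 8033, mean = 8033/13 = 617.923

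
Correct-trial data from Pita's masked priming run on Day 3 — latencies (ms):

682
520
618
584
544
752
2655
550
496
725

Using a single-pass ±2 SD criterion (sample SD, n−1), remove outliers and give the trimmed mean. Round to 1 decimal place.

n = 10, ΣRT = 8126, M = 812.600
Σ(x−M)² = 3839922.40; s = √(3839922.40/9) = 653.191
Cutoffs: 812.600 ± 2·653.191 → [-493.8, 2119.0]
Outside: 2655 → excluded.
Retained (n=9): Σ = 5471, mean = 5471/9 = 607.889

607.9 ms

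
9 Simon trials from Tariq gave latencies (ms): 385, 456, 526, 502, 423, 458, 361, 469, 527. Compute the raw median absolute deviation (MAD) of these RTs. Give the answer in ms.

Sorted: 361, 385, 423, 456, 458, 469, 502, 526, 527 → median = 458
|x − 458|: 73, 2, 68, 44, 35, 0, 97, 11, 69
Sorted deviations: 0, 2, 11, 35, 44, 68, 69, 73, 97 → MAD = 44

44 ms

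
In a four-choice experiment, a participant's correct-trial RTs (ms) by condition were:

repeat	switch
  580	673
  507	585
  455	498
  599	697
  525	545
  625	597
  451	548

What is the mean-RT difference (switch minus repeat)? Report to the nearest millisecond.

M(repeat) = 3742/7 = 534.571
M(switch) = 4143/7 = 591.857
Difference = 591.857 − 534.571 = 57.286 ms

57 ms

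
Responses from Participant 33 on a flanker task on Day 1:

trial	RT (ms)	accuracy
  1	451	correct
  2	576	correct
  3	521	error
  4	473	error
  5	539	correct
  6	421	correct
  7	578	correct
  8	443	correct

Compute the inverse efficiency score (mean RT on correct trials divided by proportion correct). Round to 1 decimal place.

Correct trials (n=6): 451, 576, 539, 421, 578, 443
Mean correct RT = 3008/6 = 501.3333 ms
Proportion correct = 6/8
IES = 501.3333 / (6/8) = 668.444 ms

668.4 ms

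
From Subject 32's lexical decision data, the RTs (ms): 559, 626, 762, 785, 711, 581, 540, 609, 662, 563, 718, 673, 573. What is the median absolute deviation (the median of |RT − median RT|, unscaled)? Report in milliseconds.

63 ms

Sorted: 540, 559, 563, 573, 581, 609, 626, 662, 673, 711, 718, 762, 785 → median = 626
|x − 626|: 67, 0, 136, 159, 85, 45, 86, 17, 36, 63, 92, 47, 53
Sorted deviations: 0, 17, 36, 45, 47, 53, 63, 67, 85, 86, 92, 136, 159 → MAD = 63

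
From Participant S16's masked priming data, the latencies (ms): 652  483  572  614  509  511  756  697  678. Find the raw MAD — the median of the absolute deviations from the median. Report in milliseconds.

Sorted: 483, 509, 511, 572, 614, 652, 678, 697, 756 → median = 614
|x − 614|: 38, 131, 42, 0, 105, 103, 142, 83, 64
Sorted deviations: 0, 38, 42, 64, 83, 103, 105, 131, 142 → MAD = 83

83 ms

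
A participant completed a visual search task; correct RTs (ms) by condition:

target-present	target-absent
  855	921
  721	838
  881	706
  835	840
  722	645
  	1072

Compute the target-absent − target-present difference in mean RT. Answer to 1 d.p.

34.2 ms

M(target-present) = 4014/5 = 802.800
M(target-absent) = 5022/6 = 837.000
Difference = 837.000 − 802.800 = 34.200 ms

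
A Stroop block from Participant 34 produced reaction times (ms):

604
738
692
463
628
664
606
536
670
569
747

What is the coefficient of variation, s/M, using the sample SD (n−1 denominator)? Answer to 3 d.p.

0.136

n = 11, Σ = 6917, M = 628.8182
Σ(x−M)² = 73639.636; s = √(73639.636/10) = 85.8135
CV = 85.8135 / 628.8182 = 0.13647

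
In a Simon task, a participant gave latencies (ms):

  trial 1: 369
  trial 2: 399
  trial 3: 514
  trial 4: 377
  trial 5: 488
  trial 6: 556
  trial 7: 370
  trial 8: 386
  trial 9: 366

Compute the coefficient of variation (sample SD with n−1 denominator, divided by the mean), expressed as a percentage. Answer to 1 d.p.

17.3%

n = 9, Σ = 3825, M = 425.0000
Σ(x−M)² = 43194.000; s = √(43194.000/8) = 73.4796
CV = 73.4796 / 425.0000 = 0.17289 = 17.289%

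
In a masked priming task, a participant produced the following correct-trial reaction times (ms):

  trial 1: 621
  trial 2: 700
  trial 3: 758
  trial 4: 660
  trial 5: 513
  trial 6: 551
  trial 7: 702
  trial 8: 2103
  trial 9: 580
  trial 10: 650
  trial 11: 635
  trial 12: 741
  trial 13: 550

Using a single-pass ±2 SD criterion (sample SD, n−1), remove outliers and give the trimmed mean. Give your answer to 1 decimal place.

638.4 ms

n = 13, ΣRT = 9764, M = 751.077
Σ(x−M)² = 2048178.92; s = √(2048178.92/12) = 413.136
Cutoffs: 751.077 ± 2·413.136 → [-75.2, 1577.3]
Outside: 2103 → excluded.
Retained (n=12): Σ = 7661, mean = 7661/12 = 638.417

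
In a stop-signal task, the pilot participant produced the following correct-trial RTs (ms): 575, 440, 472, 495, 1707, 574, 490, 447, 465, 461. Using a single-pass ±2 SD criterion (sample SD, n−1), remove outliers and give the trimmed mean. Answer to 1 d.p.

491.0 ms

n = 10, ΣRT = 6126, M = 612.600
Σ(x−M)² = 1351226.40; s = √(1351226.40/9) = 387.474
Cutoffs: 612.600 ± 2·387.474 → [-162.3, 1387.5]
Outside: 1707 → excluded.
Retained (n=9): Σ = 4419, mean = 4419/9 = 491.000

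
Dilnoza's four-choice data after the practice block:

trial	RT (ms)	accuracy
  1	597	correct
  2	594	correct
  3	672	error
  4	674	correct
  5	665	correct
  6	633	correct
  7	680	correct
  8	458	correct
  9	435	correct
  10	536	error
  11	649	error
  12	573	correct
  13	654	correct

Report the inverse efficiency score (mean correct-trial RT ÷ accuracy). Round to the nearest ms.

775 ms

Correct trials (n=10): 597, 594, 674, 665, 633, 680, 458, 435, 573, 654
Mean correct RT = 5963/10 = 596.3000 ms
Proportion correct = 10/13
IES = 596.3000 / (10/13) = 775.190 ms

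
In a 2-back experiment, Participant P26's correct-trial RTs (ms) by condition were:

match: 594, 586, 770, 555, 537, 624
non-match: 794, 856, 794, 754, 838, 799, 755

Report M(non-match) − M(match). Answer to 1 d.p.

M(match) = 3666/6 = 611.000
M(non-match) = 5590/7 = 798.571
Difference = 798.571 − 611.000 = 187.571 ms

187.6 ms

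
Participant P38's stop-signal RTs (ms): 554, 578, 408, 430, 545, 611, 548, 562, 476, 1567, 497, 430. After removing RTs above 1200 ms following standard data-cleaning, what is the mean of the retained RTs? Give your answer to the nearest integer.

513 ms

Excluded: 1567
Retained (n=11): Σ = 5639
Mean = 5639/11 = 512.6364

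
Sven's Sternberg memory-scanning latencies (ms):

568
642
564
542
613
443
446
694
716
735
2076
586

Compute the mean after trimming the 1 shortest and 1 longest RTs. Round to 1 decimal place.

610.6 ms

Sorted: 443, 446, 542, 564, 568, 586, 613, 642, 694, 716, 735, 2076
Drop lowest 1 (443) and highest 1 (2076)
Remaining (n=10): Σ = 6106, mean = 6106/10 = 610.600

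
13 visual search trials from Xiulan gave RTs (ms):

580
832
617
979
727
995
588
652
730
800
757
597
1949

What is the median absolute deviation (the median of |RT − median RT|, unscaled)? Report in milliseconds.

Sorted: 580, 588, 597, 617, 652, 727, 730, 757, 800, 832, 979, 995, 1949 → median = 730
|x − 730|: 150, 102, 113, 249, 3, 265, 142, 78, 0, 70, 27, 133, 1219
Sorted deviations: 0, 3, 27, 70, 78, 102, 113, 133, 142, 150, 249, 265, 1219 → MAD = 113

113 ms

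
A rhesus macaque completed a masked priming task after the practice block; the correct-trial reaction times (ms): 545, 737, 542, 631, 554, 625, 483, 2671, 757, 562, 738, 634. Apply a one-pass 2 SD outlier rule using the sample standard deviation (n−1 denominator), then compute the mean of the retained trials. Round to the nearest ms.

n = 12, ΣRT = 9479, M = 789.917
Σ(x−M)² = 3945062.92; s = √(3945062.92/11) = 598.867
Cutoffs: 789.917 ± 2·598.867 → [-407.8, 1987.7]
Outside: 2671 → excluded.
Retained (n=11): Σ = 6808, mean = 6808/11 = 618.909

619 ms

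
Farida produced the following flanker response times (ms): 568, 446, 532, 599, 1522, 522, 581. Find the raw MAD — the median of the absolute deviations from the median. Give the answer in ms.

36 ms

Sorted: 446, 522, 532, 568, 581, 599, 1522 → median = 568
|x − 568|: 0, 122, 36, 31, 954, 46, 13
Sorted deviations: 0, 13, 31, 36, 46, 122, 954 → MAD = 36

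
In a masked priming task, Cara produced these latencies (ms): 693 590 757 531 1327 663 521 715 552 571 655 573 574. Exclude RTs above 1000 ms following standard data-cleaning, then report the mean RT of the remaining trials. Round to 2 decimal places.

Excluded: 1327
Retained (n=12): Σ = 7395
Mean = 7395/12 = 616.2500

616.25 ms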